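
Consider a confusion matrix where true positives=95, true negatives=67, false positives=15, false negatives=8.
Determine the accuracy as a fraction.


Accuracy = (TP + TN) / (TP + TN + FP + FN) = (95 + 67) / 185 = 162/185.

162/185


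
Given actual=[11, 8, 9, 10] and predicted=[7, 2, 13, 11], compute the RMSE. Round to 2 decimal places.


MSE = 17.2500. RMSE = sqrt(17.2500) = 4.15.

4.15


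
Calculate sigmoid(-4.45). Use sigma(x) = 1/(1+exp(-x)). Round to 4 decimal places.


sigma(-4.45) = 1/(1+e^(4.45)) = 1/(1+85.626944) = 1/86.626944 = 0.0115.

0.0115


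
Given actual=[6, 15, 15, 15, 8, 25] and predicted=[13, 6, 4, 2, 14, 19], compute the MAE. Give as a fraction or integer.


MAE = (1/6) * (|6-13|=7 + |15-6|=9 + |15-4|=11 + |15-2|=13 + |8-14|=6 + |25-19|=6). Sum = 52. MAE = 26/3.

26/3


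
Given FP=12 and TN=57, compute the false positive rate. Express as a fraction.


FPR = FP / (FP + TN) = 12 / 69 = 4/23.

4/23


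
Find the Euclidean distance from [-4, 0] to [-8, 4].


d = sqrt(sum of squared differences). (-4--8)^2=16, (0-4)^2=16. Sum = 32.

sqrt(32)


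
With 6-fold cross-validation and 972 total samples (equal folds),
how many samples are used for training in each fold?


Each validation fold has 972/6 = 162 samples. Training set = 972 - 162 = 810.

810


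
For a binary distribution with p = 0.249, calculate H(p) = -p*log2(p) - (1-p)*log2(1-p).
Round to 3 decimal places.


H = -0.249*log2(0.249) - 0.751*log2(0.751) = 0.810.

0.810


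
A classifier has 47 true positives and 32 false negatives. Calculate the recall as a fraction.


Recall = TP / (TP + FN) = 47 / 79 = 47/79.

47/79


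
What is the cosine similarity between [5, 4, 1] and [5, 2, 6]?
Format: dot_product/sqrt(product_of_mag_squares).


dot = 39. |a|^2 = 42, |b|^2 = 65. cos = 39/sqrt(2730).

39/sqrt(2730)


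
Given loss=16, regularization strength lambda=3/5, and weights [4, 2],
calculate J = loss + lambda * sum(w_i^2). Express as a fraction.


L2 sq norm = sum(w^2) = 20. J = 16 + 3/5 * 20 = 28.

28


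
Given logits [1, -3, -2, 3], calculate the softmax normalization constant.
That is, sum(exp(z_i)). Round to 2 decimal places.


Denom = e^1=2.7183 + e^-3=0.0498 + e^-2=0.1353 + e^3=20.0855. Sum = 22.9889, which rounds to 22.99.

22.99


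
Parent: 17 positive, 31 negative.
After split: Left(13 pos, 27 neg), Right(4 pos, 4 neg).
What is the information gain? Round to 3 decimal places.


H(parent) = 0.9377. H(left) = 0.9097, H(right) = 1.0000. Weighted = (40/48)*0.9097 + (8/48)*1.0000 = 0.9248. IG = 0.9377 - 0.9248 = 0.0129, which rounds to 0.013.

0.013


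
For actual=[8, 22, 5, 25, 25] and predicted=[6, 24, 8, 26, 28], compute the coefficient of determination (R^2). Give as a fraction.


Mean(y) = 17. SS_res = 27. SS_tot = 378. R^2 = 1 - 27/(378) = 13/14.

13/14


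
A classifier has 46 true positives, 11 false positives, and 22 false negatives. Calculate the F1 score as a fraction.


Precision = 46/57 = 46/57. Recall = 46/68 = 23/34. F1 = 2*P*R/(P+R) = 92/125.

92/125


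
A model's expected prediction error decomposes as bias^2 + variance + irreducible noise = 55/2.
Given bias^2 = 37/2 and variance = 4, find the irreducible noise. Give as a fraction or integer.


Total error = bias^2 + variance + irreducible noise. So irreducible noise = 55/2 - 37/2 - 4 = 5.

5


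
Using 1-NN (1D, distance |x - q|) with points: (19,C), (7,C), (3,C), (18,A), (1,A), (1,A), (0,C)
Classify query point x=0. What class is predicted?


Distances: |19-0|=19, |7-0|=7, |3-0|=3, |18-0|=18, |1-0|=1, |1-0|=1, |0-0|=0. 1 nearest: (0,C). Counts: {'C': 1}. Majority class: C.

C


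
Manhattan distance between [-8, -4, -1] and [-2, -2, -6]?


d = sum of absolute differences: |-8--2|=6 + |-4--2|=2 + |-1--6|=5 = 13.

13


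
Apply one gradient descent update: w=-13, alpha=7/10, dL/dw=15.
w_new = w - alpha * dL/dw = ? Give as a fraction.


w_new = -13 - 7/10 * 15 = -13 - 21/2 = -47/2.

-47/2


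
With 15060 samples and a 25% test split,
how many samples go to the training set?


Test set = 15060 * 25% = 3765. Training set = 15060 - 3765 = 11295.

11295


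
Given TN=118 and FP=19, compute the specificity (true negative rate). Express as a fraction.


Specificity = TN / (TN + FP) = 118 / 137 = 118/137.

118/137


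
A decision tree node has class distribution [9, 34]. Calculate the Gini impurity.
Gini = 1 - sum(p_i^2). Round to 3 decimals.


Total = 43. Proportions: 9/43, 34/43. sum(p_i^2) = 0.6690. Gini = 1 - 0.6690 = 0.3310, which rounds to 0.331.

0.331


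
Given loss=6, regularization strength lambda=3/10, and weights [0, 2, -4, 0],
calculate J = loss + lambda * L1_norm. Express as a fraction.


L1 norm = sum(|w|) = 6. J = 6 + 3/10 * 6 = 39/5.

39/5


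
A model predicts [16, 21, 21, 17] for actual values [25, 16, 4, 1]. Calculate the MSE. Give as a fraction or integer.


MSE = (1/4) * ((25-16)^2=81 + (16-21)^2=25 + (4-21)^2=289 + (1-17)^2=256). Sum = 651. MSE = 651/4.

651/4


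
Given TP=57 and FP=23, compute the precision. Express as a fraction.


Precision = TP / (TP + FP) = 57 / 80 = 57/80.

57/80


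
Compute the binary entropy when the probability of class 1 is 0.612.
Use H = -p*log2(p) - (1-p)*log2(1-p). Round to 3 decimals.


H = -0.612*log2(0.612) - 0.388*log2(0.388) = 0.963.

0.963


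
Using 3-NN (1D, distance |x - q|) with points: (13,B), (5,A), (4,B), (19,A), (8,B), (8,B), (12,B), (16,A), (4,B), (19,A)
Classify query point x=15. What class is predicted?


Distances: |13-15|=2, |5-15|=10, |4-15|=11, |19-15|=4, |8-15|=7, |8-15|=7, |12-15|=3, |16-15|=1, |4-15|=11, |19-15|=4. 3 nearest: (16,A), (13,B), (12,B). Counts: {'A': 1, 'B': 2}. Majority class: B.

B


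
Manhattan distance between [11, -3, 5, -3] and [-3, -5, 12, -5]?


d = sum of absolute differences: |11--3|=14 + |-3--5|=2 + |5-12|=7 + |-3--5|=2 = 25.

25


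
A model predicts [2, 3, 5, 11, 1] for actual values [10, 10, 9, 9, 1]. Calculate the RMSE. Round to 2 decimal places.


MSE = 26.6000. RMSE = sqrt(26.6000) = 5.16.

5.16


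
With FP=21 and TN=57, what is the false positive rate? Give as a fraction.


FPR = FP / (FP + TN) = 21 / 78 = 7/26.

7/26


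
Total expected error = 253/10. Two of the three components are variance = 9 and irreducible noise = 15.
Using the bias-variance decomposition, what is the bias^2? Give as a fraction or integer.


Total error = bias^2 + variance + irreducible noise. So bias^2 = 253/10 - 9 - 15 = 13/10.

13/10


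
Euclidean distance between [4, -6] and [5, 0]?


d = sqrt(sum of squared differences). (4-5)^2=1, (-6-0)^2=36. Sum = 37.

sqrt(37)


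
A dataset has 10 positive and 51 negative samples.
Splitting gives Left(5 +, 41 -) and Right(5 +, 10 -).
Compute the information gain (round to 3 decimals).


H(parent) = 0.6436. H(left) = 0.4960, H(right) = 0.9183. Weighted = (46/61)*0.4960 + (15/61)*0.9183 = 0.5998. IG = 0.6436 - 0.5998 = 0.0438, which rounds to 0.044.

0.044


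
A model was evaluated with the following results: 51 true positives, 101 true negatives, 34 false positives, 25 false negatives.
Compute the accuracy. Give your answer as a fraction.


Accuracy = (TP + TN) / (TP + TN + FP + FN) = (51 + 101) / 211 = 152/211.

152/211


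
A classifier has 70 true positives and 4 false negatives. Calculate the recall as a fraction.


Recall = TP / (TP + FN) = 70 / 74 = 35/37.

35/37


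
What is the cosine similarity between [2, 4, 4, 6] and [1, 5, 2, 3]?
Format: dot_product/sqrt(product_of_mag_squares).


dot = 48. |a|^2 = 72, |b|^2 = 39. cos = 48/sqrt(2808).

48/sqrt(2808)


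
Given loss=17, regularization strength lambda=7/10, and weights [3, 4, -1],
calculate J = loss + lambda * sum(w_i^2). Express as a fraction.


L2 sq norm = sum(w^2) = 26. J = 17 + 7/10 * 26 = 176/5.

176/5


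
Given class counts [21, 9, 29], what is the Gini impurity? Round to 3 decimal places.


Total = 59. Proportions: 21/59, 9/59, 29/59. sum(p_i^2) = 0.3916. Gini = 1 - 0.3916 = 0.6084, which rounds to 0.608.

0.608


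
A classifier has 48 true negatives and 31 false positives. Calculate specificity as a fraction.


Specificity = TN / (TN + FP) = 48 / 79 = 48/79.

48/79


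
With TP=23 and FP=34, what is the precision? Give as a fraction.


Precision = TP / (TP + FP) = 23 / 57 = 23/57.

23/57


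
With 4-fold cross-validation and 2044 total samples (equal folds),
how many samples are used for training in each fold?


Each validation fold has 2044/4 = 511 samples. Training set = 2044 - 511 = 1533.

1533


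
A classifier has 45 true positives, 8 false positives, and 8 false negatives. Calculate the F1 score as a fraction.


Precision = 45/53 = 45/53. Recall = 45/53 = 45/53. F1 = 2*P*R/(P+R) = 45/53.

45/53


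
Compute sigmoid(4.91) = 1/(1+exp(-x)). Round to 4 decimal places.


sigma(4.91) = 1/(1+e^(-4.91)) = 1/(1+0.007372) = 1/1.007372 = 0.9927.

0.9927


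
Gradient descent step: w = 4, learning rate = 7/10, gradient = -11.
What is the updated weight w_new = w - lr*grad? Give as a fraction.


w_new = 4 - 7/10 * -11 = 4 - -77/10 = 117/10.

117/10


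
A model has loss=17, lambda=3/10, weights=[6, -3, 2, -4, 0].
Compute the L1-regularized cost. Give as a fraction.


L1 norm = sum(|w|) = 15. J = 17 + 3/10 * 15 = 43/2.

43/2


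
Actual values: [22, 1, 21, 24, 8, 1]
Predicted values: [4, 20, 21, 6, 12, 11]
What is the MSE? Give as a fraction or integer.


MSE = (1/6) * ((22-4)^2=324 + (1-20)^2=361 + (21-21)^2=0 + (24-6)^2=324 + (8-12)^2=16 + (1-11)^2=100). Sum = 1125. MSE = 375/2.

375/2


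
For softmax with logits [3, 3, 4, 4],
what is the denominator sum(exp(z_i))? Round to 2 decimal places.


Denom = e^3=20.0855 + e^3=20.0855 + e^4=54.5982 + e^4=54.5982. Sum = 149.3674, which rounds to 149.37.

149.37


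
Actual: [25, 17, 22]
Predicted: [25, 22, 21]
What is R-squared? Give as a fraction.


Mean(y) = 64/3. SS_res = 26. SS_tot = 98/3. R^2 = 1 - 26/(98/3) = 10/49.

10/49


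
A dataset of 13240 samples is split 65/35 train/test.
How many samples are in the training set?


Test set = 13240 * 35% = 4634. Training set = 13240 - 4634 = 8606.

8606


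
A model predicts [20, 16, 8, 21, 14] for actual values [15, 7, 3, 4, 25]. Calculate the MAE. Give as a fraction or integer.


MAE = (1/5) * (|15-20|=5 + |7-16|=9 + |3-8|=5 + |4-21|=17 + |25-14|=11). Sum = 47. MAE = 47/5.

47/5


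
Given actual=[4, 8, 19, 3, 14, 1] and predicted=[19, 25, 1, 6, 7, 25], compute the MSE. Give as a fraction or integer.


MSE = (1/6) * ((4-19)^2=225 + (8-25)^2=289 + (19-1)^2=324 + (3-6)^2=9 + (14-7)^2=49 + (1-25)^2=576). Sum = 1472. MSE = 736/3.

736/3


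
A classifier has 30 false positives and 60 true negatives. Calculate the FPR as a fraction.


FPR = FP / (FP + TN) = 30 / 90 = 1/3.

1/3


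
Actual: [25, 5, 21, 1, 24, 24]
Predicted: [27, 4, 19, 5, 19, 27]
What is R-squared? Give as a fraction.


Mean(y) = 50/3. SS_res = 59. SS_tot = 1732/3. R^2 = 1 - 59/(1732/3) = 1555/1732.

1555/1732


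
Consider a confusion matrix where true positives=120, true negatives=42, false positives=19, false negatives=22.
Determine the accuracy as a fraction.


Accuracy = (TP + TN) / (TP + TN + FP + FN) = (120 + 42) / 203 = 162/203.

162/203


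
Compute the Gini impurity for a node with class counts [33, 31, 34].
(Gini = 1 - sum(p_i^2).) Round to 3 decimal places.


Total = 98. Proportions: 33/98, 31/98, 34/98. sum(p_i^2) = 0.3338. Gini = 1 - 0.3338 = 0.6662, which rounds to 0.666.

0.666


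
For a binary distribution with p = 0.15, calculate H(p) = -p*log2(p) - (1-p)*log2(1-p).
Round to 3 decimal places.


H = -0.15*log2(0.15) - 0.85*log2(0.85) = 0.610.

0.610


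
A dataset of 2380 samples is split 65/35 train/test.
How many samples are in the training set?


Test set = 2380 * 35% = 833. Training set = 2380 - 833 = 1547.

1547


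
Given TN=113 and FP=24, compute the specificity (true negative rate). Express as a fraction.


Specificity = TN / (TN + FP) = 113 / 137 = 113/137.

113/137


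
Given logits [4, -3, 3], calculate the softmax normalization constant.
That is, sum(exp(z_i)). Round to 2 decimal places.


Denom = e^4=54.5982 + e^-3=0.0498 + e^3=20.0855. Sum = 74.7335, which rounds to 74.73.

74.73


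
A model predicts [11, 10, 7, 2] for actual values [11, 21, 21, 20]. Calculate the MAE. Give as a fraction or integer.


MAE = (1/4) * (|11-11|=0 + |21-10|=11 + |21-7|=14 + |20-2|=18). Sum = 43. MAE = 43/4.

43/4


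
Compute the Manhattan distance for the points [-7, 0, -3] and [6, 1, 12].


d = sum of absolute differences: |-7-6|=13 + |0-1|=1 + |-3-12|=15 = 29.

29


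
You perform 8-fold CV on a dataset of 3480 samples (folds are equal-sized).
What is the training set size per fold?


Each validation fold has 3480/8 = 435 samples. Training set = 3480 - 435 = 3045.

3045


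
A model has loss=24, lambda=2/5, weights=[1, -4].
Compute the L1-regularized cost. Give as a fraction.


L1 norm = sum(|w|) = 5. J = 24 + 2/5 * 5 = 26.

26


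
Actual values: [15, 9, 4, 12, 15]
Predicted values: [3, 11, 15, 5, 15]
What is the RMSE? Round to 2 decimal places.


MSE = 63.6000. RMSE = sqrt(63.6000) = 7.97.

7.97


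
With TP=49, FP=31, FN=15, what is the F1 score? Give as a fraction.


Precision = 49/80 = 49/80. Recall = 49/64 = 49/64. F1 = 2*P*R/(P+R) = 49/72.

49/72


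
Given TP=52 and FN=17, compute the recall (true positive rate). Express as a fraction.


Recall = TP / (TP + FN) = 52 / 69 = 52/69.

52/69


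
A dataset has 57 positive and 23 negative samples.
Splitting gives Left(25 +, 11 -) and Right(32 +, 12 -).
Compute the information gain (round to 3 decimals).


H(parent) = 0.8655. H(left) = 0.8880, H(right) = 0.8454. Weighted = (36/80)*0.8880 + (44/80)*0.8454 = 0.8646. IG = 0.8655 - 0.8646 = 0.0009, which rounds to 0.001.

0.001


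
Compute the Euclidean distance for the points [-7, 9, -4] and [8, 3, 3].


d = sqrt(sum of squared differences). (-7-8)^2=225, (9-3)^2=36, (-4-3)^2=49. Sum = 310.

sqrt(310)


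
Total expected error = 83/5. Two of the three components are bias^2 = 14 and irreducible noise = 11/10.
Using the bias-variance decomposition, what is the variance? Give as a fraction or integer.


Total error = bias^2 + variance + irreducible noise. So variance = 83/5 - 14 - 11/10 = 3/2.

3/2


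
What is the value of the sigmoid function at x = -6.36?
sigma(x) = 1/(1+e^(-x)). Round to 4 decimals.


sigma(-6.36) = 1/(1+e^(6.36)) = 1/(1+578.246356) = 1/579.246356 = 0.0017.

0.0017


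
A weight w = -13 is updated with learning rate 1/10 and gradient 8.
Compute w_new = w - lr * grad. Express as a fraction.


w_new = -13 - 1/10 * 8 = -13 - 4/5 = -69/5.

-69/5


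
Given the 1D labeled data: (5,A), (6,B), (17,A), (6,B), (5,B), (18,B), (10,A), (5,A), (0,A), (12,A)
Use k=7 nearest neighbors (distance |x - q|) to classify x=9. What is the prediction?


Distances: |5-9|=4, |6-9|=3, |17-9|=8, |6-9|=3, |5-9|=4, |18-9|=9, |10-9|=1, |5-9|=4, |0-9|=9, |12-9|=3. 7 nearest: (10,A), (12,A), (6,B), (6,B), (5,A), (5,A), (5,B). Counts: {'A': 4, 'B': 3}. Majority class: A.

A


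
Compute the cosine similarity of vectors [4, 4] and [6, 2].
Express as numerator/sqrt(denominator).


dot = 32. |a|^2 = 32, |b|^2 = 40. cos = 32/sqrt(1280).

32/sqrt(1280)


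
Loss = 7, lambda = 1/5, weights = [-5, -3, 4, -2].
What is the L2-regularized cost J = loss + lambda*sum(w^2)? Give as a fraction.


L2 sq norm = sum(w^2) = 54. J = 7 + 1/5 * 54 = 89/5.

89/5


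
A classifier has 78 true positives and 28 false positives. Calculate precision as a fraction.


Precision = TP / (TP + FP) = 78 / 106 = 39/53.

39/53


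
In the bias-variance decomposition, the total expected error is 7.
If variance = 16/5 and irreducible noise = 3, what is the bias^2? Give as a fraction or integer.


Total error = bias^2 + variance + irreducible noise. So bias^2 = 7 - 16/5 - 3 = 4/5.

4/5


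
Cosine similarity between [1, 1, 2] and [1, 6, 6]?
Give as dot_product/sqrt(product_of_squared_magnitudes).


dot = 19. |a|^2 = 6, |b|^2 = 73. cos = 19/sqrt(438).

19/sqrt(438)


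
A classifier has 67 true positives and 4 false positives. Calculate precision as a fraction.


Precision = TP / (TP + FP) = 67 / 71 = 67/71.

67/71


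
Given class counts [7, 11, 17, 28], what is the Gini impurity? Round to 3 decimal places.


Total = 63. Proportions: 7/63, 11/63, 17/63, 28/63. sum(p_i^2) = 0.3132. Gini = 1 - 0.3132 = 0.6868, which rounds to 0.687.

0.687


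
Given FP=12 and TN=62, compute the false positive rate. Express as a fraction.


FPR = FP / (FP + TN) = 12 / 74 = 6/37.

6/37


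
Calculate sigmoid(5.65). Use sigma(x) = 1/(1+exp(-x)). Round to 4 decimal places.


sigma(5.65) = 1/(1+e^(-5.65)) = 1/(1+0.003518) = 1/1.003518 = 0.9965.

0.9965


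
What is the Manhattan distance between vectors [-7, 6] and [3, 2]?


d = sum of absolute differences: |-7-3|=10 + |6-2|=4 = 14.

14


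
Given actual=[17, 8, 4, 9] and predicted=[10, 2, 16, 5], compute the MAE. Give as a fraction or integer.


MAE = (1/4) * (|17-10|=7 + |8-2|=6 + |4-16|=12 + |9-5|=4). Sum = 29. MAE = 29/4.

29/4


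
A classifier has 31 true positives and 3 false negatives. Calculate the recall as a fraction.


Recall = TP / (TP + FN) = 31 / 34 = 31/34.

31/34


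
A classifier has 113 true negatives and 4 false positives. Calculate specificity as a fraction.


Specificity = TN / (TN + FP) = 113 / 117 = 113/117.

113/117


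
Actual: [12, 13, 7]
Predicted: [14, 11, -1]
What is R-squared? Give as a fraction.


Mean(y) = 32/3. SS_res = 72. SS_tot = 62/3. R^2 = 1 - 72/(62/3) = -77/31.

-77/31


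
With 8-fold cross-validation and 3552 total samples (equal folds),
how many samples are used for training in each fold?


Each validation fold has 3552/8 = 444 samples. Training set = 3552 - 444 = 3108.

3108


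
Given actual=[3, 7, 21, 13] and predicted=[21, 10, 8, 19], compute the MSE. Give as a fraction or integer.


MSE = (1/4) * ((3-21)^2=324 + (7-10)^2=9 + (21-8)^2=169 + (13-19)^2=36). Sum = 538. MSE = 269/2.

269/2


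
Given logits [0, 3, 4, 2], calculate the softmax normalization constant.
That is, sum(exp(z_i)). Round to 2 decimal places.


Denom = e^0=1.0000 + e^3=20.0855 + e^4=54.5982 + e^2=7.3891. Sum = 83.0728, which rounds to 83.07.

83.07


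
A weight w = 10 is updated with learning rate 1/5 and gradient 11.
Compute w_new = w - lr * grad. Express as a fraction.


w_new = 10 - 1/5 * 11 = 10 - 11/5 = 39/5.

39/5


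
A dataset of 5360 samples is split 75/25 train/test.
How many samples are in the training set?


Test set = 5360 * 25% = 1340. Training set = 5360 - 1340 = 4020.

4020


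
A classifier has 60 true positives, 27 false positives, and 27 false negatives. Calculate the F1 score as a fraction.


Precision = 60/87 = 20/29. Recall = 60/87 = 20/29. F1 = 2*P*R/(P+R) = 20/29.

20/29


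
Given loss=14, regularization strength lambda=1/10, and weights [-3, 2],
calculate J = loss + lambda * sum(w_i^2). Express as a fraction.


L2 sq norm = sum(w^2) = 13. J = 14 + 1/10 * 13 = 153/10.

153/10


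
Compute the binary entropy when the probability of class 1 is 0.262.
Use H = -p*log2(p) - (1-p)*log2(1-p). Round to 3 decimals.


H = -0.262*log2(0.262) - 0.738*log2(0.738) = 0.830.

0.830


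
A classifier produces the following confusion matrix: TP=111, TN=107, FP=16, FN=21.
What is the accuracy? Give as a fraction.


Accuracy = (TP + TN) / (TP + TN + FP + FN) = (111 + 107) / 255 = 218/255.

218/255


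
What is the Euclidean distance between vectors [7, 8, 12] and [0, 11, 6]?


d = sqrt(sum of squared differences). (7-0)^2=49, (8-11)^2=9, (12-6)^2=36. Sum = 94.

sqrt(94)


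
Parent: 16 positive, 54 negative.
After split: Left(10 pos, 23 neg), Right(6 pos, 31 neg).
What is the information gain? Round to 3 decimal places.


H(parent) = 0.7755. H(left) = 0.8850, H(right) = 0.6395. Weighted = (33/70)*0.8850 + (37/70)*0.6395 = 0.7552. IG = 0.7755 - 0.7552 = 0.0203, which rounds to 0.020.

0.020


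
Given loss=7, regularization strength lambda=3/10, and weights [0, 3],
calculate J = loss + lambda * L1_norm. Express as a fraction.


L1 norm = sum(|w|) = 3. J = 7 + 3/10 * 3 = 79/10.

79/10


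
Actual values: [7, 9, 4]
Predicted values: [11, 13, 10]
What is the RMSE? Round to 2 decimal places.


MSE = 22.6667. RMSE = sqrt(22.6667) = 4.76.

4.76


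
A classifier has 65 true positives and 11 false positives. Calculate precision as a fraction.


Precision = TP / (TP + FP) = 65 / 76 = 65/76.

65/76


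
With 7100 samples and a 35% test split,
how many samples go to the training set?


Test set = 7100 * 35% = 2485. Training set = 7100 - 2485 = 4615.

4615


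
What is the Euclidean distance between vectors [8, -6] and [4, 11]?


d = sqrt(sum of squared differences). (8-4)^2=16, (-6-11)^2=289. Sum = 305.

sqrt(305)


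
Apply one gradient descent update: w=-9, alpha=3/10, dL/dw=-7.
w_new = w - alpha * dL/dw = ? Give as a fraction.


w_new = -9 - 3/10 * -7 = -9 - -21/10 = -69/10.

-69/10


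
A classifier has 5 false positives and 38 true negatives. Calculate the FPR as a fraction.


FPR = FP / (FP + TN) = 5 / 43 = 5/43.

5/43


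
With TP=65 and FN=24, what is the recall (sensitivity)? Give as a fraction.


Recall = TP / (TP + FN) = 65 / 89 = 65/89.

65/89


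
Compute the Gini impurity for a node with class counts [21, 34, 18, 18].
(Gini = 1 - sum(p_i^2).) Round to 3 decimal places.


Total = 91. Proportions: 21/91, 34/91, 18/91, 18/91. sum(p_i^2) = 0.2711. Gini = 1 - 0.2711 = 0.7289, which rounds to 0.729.

0.729


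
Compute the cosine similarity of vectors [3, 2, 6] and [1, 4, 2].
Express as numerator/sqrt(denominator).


dot = 23. |a|^2 = 49, |b|^2 = 21. cos = 23/sqrt(1029).

23/sqrt(1029)


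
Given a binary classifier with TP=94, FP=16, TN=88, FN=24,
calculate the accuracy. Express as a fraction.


Accuracy = (TP + TN) / (TP + TN + FP + FN) = (94 + 88) / 222 = 91/111.

91/111


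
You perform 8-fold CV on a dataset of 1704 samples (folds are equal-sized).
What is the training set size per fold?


Each validation fold has 1704/8 = 213 samples. Training set = 1704 - 213 = 1491.

1491


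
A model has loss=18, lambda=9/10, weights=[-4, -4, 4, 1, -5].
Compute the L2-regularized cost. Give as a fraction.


L2 sq norm = sum(w^2) = 74. J = 18 + 9/10 * 74 = 423/5.

423/5


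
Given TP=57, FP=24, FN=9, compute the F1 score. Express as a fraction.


Precision = 57/81 = 19/27. Recall = 57/66 = 19/22. F1 = 2*P*R/(P+R) = 38/49.

38/49


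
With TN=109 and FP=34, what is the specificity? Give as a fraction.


Specificity = TN / (TN + FP) = 109 / 143 = 109/143.

109/143


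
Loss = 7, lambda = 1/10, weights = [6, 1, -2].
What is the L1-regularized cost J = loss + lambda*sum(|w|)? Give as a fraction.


L1 norm = sum(|w|) = 9. J = 7 + 1/10 * 9 = 79/10.

79/10


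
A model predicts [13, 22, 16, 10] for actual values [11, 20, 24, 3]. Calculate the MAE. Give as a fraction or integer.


MAE = (1/4) * (|11-13|=2 + |20-22|=2 + |24-16|=8 + |3-10|=7). Sum = 19. MAE = 19/4.

19/4


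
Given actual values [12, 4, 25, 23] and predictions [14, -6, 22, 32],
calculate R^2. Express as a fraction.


Mean(y) = 16. SS_res = 194. SS_tot = 290. R^2 = 1 - 194/(290) = 48/145.

48/145


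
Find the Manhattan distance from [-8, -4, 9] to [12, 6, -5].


d = sum of absolute differences: |-8-12|=20 + |-4-6|=10 + |9--5|=14 = 44.

44


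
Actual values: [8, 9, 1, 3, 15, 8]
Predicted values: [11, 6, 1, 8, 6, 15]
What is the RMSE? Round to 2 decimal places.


MSE = 28.8333. RMSE = sqrt(28.8333) = 5.37.

5.37


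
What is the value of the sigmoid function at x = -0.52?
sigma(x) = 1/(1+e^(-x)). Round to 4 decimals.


sigma(-0.52) = 1/(1+e^(0.52)) = 1/(1+1.682028) = 1/2.682028 = 0.3729.

0.3729


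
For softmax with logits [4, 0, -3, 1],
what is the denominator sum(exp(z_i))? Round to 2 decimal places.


Denom = e^4=54.5982 + e^0=1.0000 + e^-3=0.0498 + e^1=2.7183. Sum = 58.3663, which rounds to 58.37.

58.37


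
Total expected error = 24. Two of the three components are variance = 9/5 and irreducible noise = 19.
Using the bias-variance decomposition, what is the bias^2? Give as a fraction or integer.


Total error = bias^2 + variance + irreducible noise. So bias^2 = 24 - 9/5 - 19 = 16/5.

16/5


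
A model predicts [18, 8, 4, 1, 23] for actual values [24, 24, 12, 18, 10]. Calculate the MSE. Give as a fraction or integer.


MSE = (1/5) * ((24-18)^2=36 + (24-8)^2=256 + (12-4)^2=64 + (18-1)^2=289 + (10-23)^2=169). Sum = 814. MSE = 814/5.

814/5


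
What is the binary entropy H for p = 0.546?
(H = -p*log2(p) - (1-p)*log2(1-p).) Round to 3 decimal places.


H = -0.546*log2(0.546) - 0.454*log2(0.454) = 0.994.

0.994


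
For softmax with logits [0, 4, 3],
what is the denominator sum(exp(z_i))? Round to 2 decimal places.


Denom = e^0=1.0000 + e^4=54.5982 + e^3=20.0855. Sum = 75.6837, which rounds to 75.68.

75.68


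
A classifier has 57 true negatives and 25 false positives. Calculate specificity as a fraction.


Specificity = TN / (TN + FP) = 57 / 82 = 57/82.

57/82


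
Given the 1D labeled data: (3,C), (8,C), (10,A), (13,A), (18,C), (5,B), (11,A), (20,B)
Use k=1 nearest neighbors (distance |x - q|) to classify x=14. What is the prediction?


Distances: |3-14|=11, |8-14|=6, |10-14|=4, |13-14|=1, |18-14|=4, |5-14|=9, |11-14|=3, |20-14|=6. 1 nearest: (13,A). Counts: {'A': 1}. Majority class: A.

A


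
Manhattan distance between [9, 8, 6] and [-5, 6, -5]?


d = sum of absolute differences: |9--5|=14 + |8-6|=2 + |6--5|=11 = 27.

27


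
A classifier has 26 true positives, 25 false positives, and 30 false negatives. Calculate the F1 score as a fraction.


Precision = 26/51 = 26/51. Recall = 26/56 = 13/28. F1 = 2*P*R/(P+R) = 52/107.

52/107


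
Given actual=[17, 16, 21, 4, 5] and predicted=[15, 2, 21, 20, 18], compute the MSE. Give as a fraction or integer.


MSE = (1/5) * ((17-15)^2=4 + (16-2)^2=196 + (21-21)^2=0 + (4-20)^2=256 + (5-18)^2=169). Sum = 625. MSE = 125.

125


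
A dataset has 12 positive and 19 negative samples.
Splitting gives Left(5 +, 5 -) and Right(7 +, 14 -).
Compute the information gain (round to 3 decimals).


H(parent) = 0.9629. H(left) = 1.0000, H(right) = 0.9183. Weighted = (10/31)*1.0000 + (21/31)*0.9183 = 0.9447. IG = 0.9629 - 0.9447 = 0.0182, which rounds to 0.018.

0.018


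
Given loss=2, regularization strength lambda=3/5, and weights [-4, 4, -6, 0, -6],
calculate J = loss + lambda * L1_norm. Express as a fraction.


L1 norm = sum(|w|) = 20. J = 2 + 3/5 * 20 = 14.

14


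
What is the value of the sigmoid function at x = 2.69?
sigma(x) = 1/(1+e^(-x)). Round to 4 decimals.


sigma(2.69) = 1/(1+e^(-2.69)) = 1/(1+0.067881) = 1/1.067881 = 0.9364.

0.9364


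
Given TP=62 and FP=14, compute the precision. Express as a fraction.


Precision = TP / (TP + FP) = 62 / 76 = 31/38.

31/38


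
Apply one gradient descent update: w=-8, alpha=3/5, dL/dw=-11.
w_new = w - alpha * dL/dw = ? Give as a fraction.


w_new = -8 - 3/5 * -11 = -8 - -33/5 = -7/5.

-7/5


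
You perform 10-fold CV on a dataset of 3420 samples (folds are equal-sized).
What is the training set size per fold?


Each validation fold has 3420/10 = 342 samples. Training set = 3420 - 342 = 3078.

3078


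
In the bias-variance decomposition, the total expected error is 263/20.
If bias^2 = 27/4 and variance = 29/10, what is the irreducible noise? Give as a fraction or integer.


Total error = bias^2 + variance + irreducible noise. So irreducible noise = 263/20 - 27/4 - 29/10 = 7/2.

7/2


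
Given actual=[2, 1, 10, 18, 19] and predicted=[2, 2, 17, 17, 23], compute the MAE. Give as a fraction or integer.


MAE = (1/5) * (|2-2|=0 + |1-2|=1 + |10-17|=7 + |18-17|=1 + |19-23|=4). Sum = 13. MAE = 13/5.

13/5


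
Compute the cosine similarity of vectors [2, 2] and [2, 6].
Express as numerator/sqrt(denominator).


dot = 16. |a|^2 = 8, |b|^2 = 40. cos = 16/sqrt(320).

16/sqrt(320)


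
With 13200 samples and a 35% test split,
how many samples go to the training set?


Test set = 13200 * 35% = 4620. Training set = 13200 - 4620 = 8580.

8580


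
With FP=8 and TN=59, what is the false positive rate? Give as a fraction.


FPR = FP / (FP + TN) = 8 / 67 = 8/67.

8/67


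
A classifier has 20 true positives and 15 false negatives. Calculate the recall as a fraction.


Recall = TP / (TP + FN) = 20 / 35 = 4/7.

4/7


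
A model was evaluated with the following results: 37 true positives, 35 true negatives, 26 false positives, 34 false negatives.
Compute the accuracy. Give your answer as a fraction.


Accuracy = (TP + TN) / (TP + TN + FP + FN) = (37 + 35) / 132 = 6/11.

6/11


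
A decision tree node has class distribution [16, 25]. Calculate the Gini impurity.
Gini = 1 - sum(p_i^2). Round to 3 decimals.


Total = 41. Proportions: 16/41, 25/41. sum(p_i^2) = 0.5241. Gini = 1 - 0.5241 = 0.4759, which rounds to 0.476.

0.476


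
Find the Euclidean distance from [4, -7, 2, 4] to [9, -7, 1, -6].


d = sqrt(sum of squared differences). (4-9)^2=25, (-7--7)^2=0, (2-1)^2=1, (4--6)^2=100. Sum = 126.

sqrt(126)


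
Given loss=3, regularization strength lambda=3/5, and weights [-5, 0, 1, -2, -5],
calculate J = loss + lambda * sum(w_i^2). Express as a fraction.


L2 sq norm = sum(w^2) = 55. J = 3 + 3/5 * 55 = 36.

36


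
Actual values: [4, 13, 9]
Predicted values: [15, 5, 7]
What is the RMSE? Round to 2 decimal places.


MSE = 63.0000. RMSE = sqrt(63.0000) = 7.94.

7.94


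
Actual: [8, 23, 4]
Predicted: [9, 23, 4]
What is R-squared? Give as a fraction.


Mean(y) = 35/3. SS_res = 1. SS_tot = 602/3. R^2 = 1 - 1/(602/3) = 599/602.

599/602


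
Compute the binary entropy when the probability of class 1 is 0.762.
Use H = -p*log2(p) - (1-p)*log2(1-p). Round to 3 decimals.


H = -0.762*log2(0.762) - 0.238*log2(0.238) = 0.792.

0.792


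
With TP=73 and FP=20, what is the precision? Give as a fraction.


Precision = TP / (TP + FP) = 73 / 93 = 73/93.

73/93


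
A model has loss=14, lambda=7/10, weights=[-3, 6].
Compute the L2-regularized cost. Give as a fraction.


L2 sq norm = sum(w^2) = 45. J = 14 + 7/10 * 45 = 91/2.

91/2


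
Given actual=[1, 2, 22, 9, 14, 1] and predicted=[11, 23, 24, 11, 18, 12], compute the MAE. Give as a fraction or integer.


MAE = (1/6) * (|1-11|=10 + |2-23|=21 + |22-24|=2 + |9-11|=2 + |14-18|=4 + |1-12|=11). Sum = 50. MAE = 25/3.

25/3


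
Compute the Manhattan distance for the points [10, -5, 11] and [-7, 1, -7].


d = sum of absolute differences: |10--7|=17 + |-5-1|=6 + |11--7|=18 = 41.

41


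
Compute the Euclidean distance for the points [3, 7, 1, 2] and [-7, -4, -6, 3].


d = sqrt(sum of squared differences). (3--7)^2=100, (7--4)^2=121, (1--6)^2=49, (2-3)^2=1. Sum = 271.

sqrt(271)


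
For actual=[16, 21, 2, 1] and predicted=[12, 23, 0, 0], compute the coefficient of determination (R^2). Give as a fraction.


Mean(y) = 10. SS_res = 25. SS_tot = 302. R^2 = 1 - 25/(302) = 277/302.

277/302


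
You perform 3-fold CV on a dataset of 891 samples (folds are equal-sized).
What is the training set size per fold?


Each validation fold has 891/3 = 297 samples. Training set = 891 - 297 = 594.

594


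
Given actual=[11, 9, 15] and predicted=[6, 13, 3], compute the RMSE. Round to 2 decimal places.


MSE = 61.6667. RMSE = sqrt(61.6667) = 7.85.

7.85


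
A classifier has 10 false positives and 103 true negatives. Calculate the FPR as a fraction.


FPR = FP / (FP + TN) = 10 / 113 = 10/113.

10/113


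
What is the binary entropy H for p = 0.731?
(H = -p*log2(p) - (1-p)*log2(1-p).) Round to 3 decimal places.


H = -0.731*log2(0.731) - 0.269*log2(0.269) = 0.840.

0.840


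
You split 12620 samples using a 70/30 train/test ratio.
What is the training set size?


Test set = 12620 * 30% = 3786. Training set = 12620 - 3786 = 8834.

8834


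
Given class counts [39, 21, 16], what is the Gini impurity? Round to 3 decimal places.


Total = 76. Proportions: 39/76, 21/76, 16/76. sum(p_i^2) = 0.3840. Gini = 1 - 0.3840 = 0.6160, which rounds to 0.616.

0.616


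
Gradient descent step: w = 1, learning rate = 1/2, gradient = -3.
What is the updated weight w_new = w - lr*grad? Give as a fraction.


w_new = 1 - 1/2 * -3 = 1 - -3/2 = 5/2.

5/2


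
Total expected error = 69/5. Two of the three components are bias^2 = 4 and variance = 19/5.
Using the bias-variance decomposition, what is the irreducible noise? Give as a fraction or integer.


Total error = bias^2 + variance + irreducible noise. So irreducible noise = 69/5 - 4 - 19/5 = 6.

6


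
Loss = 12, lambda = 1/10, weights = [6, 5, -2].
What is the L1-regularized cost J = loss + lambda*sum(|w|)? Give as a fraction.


L1 norm = sum(|w|) = 13. J = 12 + 1/10 * 13 = 133/10.

133/10


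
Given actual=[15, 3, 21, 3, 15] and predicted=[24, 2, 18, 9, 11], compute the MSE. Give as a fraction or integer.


MSE = (1/5) * ((15-24)^2=81 + (3-2)^2=1 + (21-18)^2=9 + (3-9)^2=36 + (15-11)^2=16). Sum = 143. MSE = 143/5.

143/5


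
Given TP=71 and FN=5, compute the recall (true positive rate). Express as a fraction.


Recall = TP / (TP + FN) = 71 / 76 = 71/76.

71/76


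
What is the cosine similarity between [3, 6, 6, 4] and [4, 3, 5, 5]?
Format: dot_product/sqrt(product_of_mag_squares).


dot = 80. |a|^2 = 97, |b|^2 = 75. cos = 80/sqrt(7275).

80/sqrt(7275)


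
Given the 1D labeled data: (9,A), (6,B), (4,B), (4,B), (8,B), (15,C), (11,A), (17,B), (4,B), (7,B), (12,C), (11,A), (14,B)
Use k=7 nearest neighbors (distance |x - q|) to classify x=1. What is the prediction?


Distances: |9-1|=8, |6-1|=5, |4-1|=3, |4-1|=3, |8-1|=7, |15-1|=14, |11-1|=10, |17-1|=16, |4-1|=3, |7-1|=6, |12-1|=11, |11-1|=10, |14-1|=13. 7 nearest: (4,B), (4,B), (4,B), (6,B), (7,B), (8,B), (9,A). Counts: {'B': 6, 'A': 1}. Majority class: B.

B


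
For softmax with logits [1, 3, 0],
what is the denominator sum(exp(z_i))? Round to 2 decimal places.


Denom = e^1=2.7183 + e^3=20.0855 + e^0=1.0000. Sum = 23.8038, which rounds to 23.80.

23.80


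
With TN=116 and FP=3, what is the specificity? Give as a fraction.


Specificity = TN / (TN + FP) = 116 / 119 = 116/119.

116/119


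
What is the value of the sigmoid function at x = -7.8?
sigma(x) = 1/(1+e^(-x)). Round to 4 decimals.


sigma(-7.8) = 1/(1+e^(7.8)) = 1/(1+2440.601978) = 1/2441.601978 = 0.0004.

0.0004


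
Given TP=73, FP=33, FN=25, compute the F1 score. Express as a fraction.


Precision = 73/106 = 73/106. Recall = 73/98 = 73/98. F1 = 2*P*R/(P+R) = 73/102.

73/102


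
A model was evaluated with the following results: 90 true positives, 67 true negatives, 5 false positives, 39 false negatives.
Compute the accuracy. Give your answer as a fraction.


Accuracy = (TP + TN) / (TP + TN + FP + FN) = (90 + 67) / 201 = 157/201.

157/201


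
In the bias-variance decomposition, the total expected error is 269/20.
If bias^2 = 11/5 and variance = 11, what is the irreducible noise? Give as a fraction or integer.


Total error = bias^2 + variance + irreducible noise. So irreducible noise = 269/20 - 11/5 - 11 = 1/4.

1/4


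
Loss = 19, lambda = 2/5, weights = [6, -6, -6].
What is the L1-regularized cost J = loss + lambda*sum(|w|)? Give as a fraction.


L1 norm = sum(|w|) = 18. J = 19 + 2/5 * 18 = 131/5.

131/5


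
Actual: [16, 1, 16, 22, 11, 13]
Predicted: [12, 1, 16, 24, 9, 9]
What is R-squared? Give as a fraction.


Mean(y) = 79/6. SS_res = 40. SS_tot = 1481/6. R^2 = 1 - 40/(1481/6) = 1241/1481.

1241/1481


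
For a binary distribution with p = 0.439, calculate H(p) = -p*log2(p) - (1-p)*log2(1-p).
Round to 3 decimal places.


H = -0.439*log2(0.439) - 0.561*log2(0.561) = 0.989.

0.989


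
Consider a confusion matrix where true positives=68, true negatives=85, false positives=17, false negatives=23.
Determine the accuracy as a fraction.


Accuracy = (TP + TN) / (TP + TN + FP + FN) = (68 + 85) / 193 = 153/193.

153/193


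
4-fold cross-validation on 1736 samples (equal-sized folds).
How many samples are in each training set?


Each validation fold has 1736/4 = 434 samples. Training set = 1736 - 434 = 1302.

1302


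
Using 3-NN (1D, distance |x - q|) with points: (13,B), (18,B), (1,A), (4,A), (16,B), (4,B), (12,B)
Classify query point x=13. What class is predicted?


Distances: |13-13|=0, |18-13|=5, |1-13|=12, |4-13|=9, |16-13|=3, |4-13|=9, |12-13|=1. 3 nearest: (13,B), (12,B), (16,B). Counts: {'B': 3}. Majority class: B.

B


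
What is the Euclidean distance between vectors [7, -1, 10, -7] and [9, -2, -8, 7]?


d = sqrt(sum of squared differences). (7-9)^2=4, (-1--2)^2=1, (10--8)^2=324, (-7-7)^2=196. Sum = 525.

sqrt(525)


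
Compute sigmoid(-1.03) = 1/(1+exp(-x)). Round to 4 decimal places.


sigma(-1.03) = 1/(1+e^(1.03)) = 1/(1+2.801066) = 1/3.801066 = 0.2631.

0.2631


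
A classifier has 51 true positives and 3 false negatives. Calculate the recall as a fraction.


Recall = TP / (TP + FN) = 51 / 54 = 17/18.

17/18


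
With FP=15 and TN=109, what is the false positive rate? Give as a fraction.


FPR = FP / (FP + TN) = 15 / 124 = 15/124.

15/124


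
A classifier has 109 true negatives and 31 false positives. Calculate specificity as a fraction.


Specificity = TN / (TN + FP) = 109 / 140 = 109/140.

109/140


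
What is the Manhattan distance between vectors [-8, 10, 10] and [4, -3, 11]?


d = sum of absolute differences: |-8-4|=12 + |10--3|=13 + |10-11|=1 = 26.

26


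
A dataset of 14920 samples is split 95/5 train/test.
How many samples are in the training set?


Test set = 14920 * 5% = 746. Training set = 14920 - 746 = 14174.

14174


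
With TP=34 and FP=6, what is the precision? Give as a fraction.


Precision = TP / (TP + FP) = 34 / 40 = 17/20.

17/20


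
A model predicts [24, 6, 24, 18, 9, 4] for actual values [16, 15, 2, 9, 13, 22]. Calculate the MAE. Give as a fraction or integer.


MAE = (1/6) * (|16-24|=8 + |15-6|=9 + |2-24|=22 + |9-18|=9 + |13-9|=4 + |22-4|=18). Sum = 70. MAE = 35/3.

35/3


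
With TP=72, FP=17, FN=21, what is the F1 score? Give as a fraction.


Precision = 72/89 = 72/89. Recall = 72/93 = 24/31. F1 = 2*P*R/(P+R) = 72/91.

72/91


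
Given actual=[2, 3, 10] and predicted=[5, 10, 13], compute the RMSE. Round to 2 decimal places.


MSE = 22.3333. RMSE = sqrt(22.3333) = 4.73.

4.73


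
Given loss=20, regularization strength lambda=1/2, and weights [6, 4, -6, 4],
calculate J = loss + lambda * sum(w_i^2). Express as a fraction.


L2 sq norm = sum(w^2) = 104. J = 20 + 1/2 * 104 = 72.

72


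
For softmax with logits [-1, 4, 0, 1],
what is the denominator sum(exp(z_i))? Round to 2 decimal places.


Denom = e^-1=0.3679 + e^4=54.5982 + e^0=1.0000 + e^1=2.7183. Sum = 58.6844, which rounds to 58.68.

58.68


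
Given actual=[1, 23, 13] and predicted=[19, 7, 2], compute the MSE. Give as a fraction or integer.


MSE = (1/3) * ((1-19)^2=324 + (23-7)^2=256 + (13-2)^2=121). Sum = 701. MSE = 701/3.

701/3


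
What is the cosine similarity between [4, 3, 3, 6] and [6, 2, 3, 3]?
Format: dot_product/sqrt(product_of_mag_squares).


dot = 57. |a|^2 = 70, |b|^2 = 58. cos = 57/sqrt(4060).

57/sqrt(4060)
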